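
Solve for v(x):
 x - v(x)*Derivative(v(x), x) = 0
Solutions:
 v(x) = -sqrt(C1 + x^2)
 v(x) = sqrt(C1 + x^2)


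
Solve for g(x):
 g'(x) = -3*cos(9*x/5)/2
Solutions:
 g(x) = C1 - 5*sin(9*x/5)/6


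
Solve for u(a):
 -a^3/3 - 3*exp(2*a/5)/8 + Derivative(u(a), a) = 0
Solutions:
 u(a) = C1 + a^4/12 + 15*exp(2*a/5)/16


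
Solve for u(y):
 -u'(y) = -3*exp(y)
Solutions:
 u(y) = C1 + 3*exp(y)


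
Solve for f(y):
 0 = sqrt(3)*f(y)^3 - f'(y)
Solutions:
 f(y) = -sqrt(2)*sqrt(-1/(C1 + sqrt(3)*y))/2
 f(y) = sqrt(2)*sqrt(-1/(C1 + sqrt(3)*y))/2


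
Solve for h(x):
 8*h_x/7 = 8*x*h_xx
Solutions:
 h(x) = C1 + C2*x^(8/7)


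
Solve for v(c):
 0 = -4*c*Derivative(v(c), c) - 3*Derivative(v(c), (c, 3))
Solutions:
 v(c) = C1 + Integral(C2*airyai(-6^(2/3)*c/3) + C3*airybi(-6^(2/3)*c/3), c)


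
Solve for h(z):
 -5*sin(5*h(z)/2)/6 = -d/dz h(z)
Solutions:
 -5*z/6 + log(cos(5*h(z)/2) - 1)/5 - log(cos(5*h(z)/2) + 1)/5 = C1


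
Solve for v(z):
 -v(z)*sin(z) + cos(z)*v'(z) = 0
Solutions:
 v(z) = C1/cos(z)


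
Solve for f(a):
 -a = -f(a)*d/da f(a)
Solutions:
 f(a) = -sqrt(C1 + a^2)
 f(a) = sqrt(C1 + a^2)


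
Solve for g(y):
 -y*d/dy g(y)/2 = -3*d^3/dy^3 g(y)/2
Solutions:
 g(y) = C1 + Integral(C2*airyai(3^(2/3)*y/3) + C3*airybi(3^(2/3)*y/3), y)


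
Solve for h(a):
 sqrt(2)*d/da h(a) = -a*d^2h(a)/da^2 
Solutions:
 h(a) = C1 + C2*a^(1 - sqrt(2))


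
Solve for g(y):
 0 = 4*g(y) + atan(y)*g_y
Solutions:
 g(y) = C1*exp(-4*Integral(1/atan(y), y))


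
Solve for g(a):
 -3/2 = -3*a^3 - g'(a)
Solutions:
 g(a) = C1 - 3*a^4/4 + 3*a/2


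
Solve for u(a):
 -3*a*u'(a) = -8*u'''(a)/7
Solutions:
 u(a) = C1 + Integral(C2*airyai(21^(1/3)*a/2) + C3*airybi(21^(1/3)*a/2), a)


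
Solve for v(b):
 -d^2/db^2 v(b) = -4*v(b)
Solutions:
 v(b) = C1*exp(-2*b) + C2*exp(2*b)


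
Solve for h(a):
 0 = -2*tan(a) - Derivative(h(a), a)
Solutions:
 h(a) = C1 + 2*log(cos(a))


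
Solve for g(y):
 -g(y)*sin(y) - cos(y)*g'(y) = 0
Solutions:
 g(y) = C1*cos(y)


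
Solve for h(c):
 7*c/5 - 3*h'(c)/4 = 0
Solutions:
 h(c) = C1 + 14*c^2/15


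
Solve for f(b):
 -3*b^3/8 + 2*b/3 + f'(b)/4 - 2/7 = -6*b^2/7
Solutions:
 f(b) = C1 + 3*b^4/8 - 8*b^3/7 - 4*b^2/3 + 8*b/7


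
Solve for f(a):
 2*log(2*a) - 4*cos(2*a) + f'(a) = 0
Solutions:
 f(a) = C1 - 2*a*log(a) - 2*a*log(2) + 2*a + 2*sin(2*a)


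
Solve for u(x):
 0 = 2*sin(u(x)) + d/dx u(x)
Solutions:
 u(x) = -acos((-C1 - exp(4*x))/(C1 - exp(4*x))) + 2*pi
 u(x) = acos((-C1 - exp(4*x))/(C1 - exp(4*x)))


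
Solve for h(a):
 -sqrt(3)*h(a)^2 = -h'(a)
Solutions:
 h(a) = -1/(C1 + sqrt(3)*a)


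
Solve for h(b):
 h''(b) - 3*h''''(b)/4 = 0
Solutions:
 h(b) = C1 + C2*b + C3*exp(-2*sqrt(3)*b/3) + C4*exp(2*sqrt(3)*b/3)


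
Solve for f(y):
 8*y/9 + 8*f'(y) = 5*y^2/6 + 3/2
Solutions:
 f(y) = C1 + 5*y^3/144 - y^2/18 + 3*y/16


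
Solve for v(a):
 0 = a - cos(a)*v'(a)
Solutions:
 v(a) = C1 + Integral(a/cos(a), a)


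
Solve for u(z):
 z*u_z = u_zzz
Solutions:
 u(z) = C1 + Integral(C2*airyai(z) + C3*airybi(z), z)


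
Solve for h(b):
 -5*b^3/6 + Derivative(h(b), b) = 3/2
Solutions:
 h(b) = C1 + 5*b^4/24 + 3*b/2


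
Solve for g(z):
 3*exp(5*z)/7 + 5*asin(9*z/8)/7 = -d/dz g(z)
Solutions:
 g(z) = C1 - 5*z*asin(9*z/8)/7 - 5*sqrt(64 - 81*z^2)/63 - 3*exp(5*z)/35


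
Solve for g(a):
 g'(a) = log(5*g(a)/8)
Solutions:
 Integral(1/(-log(_y) - log(5) + 3*log(2)), (_y, g(a))) = C1 - a


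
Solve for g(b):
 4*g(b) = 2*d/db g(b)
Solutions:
 g(b) = C1*exp(2*b)


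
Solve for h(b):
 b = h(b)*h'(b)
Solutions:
 h(b) = -sqrt(C1 + b^2)
 h(b) = sqrt(C1 + b^2)


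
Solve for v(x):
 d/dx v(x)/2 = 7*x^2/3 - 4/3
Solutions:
 v(x) = C1 + 14*x^3/9 - 8*x/3


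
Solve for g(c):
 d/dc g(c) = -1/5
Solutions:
 g(c) = C1 - c/5


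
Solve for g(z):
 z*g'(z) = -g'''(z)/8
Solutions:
 g(z) = C1 + Integral(C2*airyai(-2*z) + C3*airybi(-2*z), z)


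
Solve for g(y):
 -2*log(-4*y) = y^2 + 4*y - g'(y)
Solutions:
 g(y) = C1 + y^3/3 + 2*y^2 + 2*y*log(-y) + 2*y*(-1 + 2*log(2))


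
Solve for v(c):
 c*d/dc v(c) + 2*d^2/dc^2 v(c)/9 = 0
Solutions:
 v(c) = C1 + C2*erf(3*c/2)


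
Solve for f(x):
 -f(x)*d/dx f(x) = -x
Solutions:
 f(x) = -sqrt(C1 + x^2)
 f(x) = sqrt(C1 + x^2)


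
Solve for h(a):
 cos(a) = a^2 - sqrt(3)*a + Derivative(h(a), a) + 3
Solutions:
 h(a) = C1 - a^3/3 + sqrt(3)*a^2/2 - 3*a + sin(a)


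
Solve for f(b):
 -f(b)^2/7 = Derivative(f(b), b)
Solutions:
 f(b) = 7/(C1 + b)


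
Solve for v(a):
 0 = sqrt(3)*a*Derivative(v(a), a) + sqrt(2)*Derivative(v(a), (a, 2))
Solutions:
 v(a) = C1 + C2*erf(6^(1/4)*a/2)


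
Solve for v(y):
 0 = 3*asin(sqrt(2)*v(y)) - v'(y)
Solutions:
 Integral(1/asin(sqrt(2)*_y), (_y, v(y))) = C1 + 3*y


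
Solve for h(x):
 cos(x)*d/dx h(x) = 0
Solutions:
 h(x) = C1


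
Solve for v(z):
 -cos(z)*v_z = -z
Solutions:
 v(z) = C1 + Integral(z/cos(z), z)


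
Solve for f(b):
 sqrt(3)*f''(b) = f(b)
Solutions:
 f(b) = C1*exp(-3^(3/4)*b/3) + C2*exp(3^(3/4)*b/3)


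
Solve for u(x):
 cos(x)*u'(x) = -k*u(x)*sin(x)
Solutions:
 u(x) = C1*exp(k*log(cos(x)))


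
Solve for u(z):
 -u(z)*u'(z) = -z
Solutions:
 u(z) = -sqrt(C1 + z^2)
 u(z) = sqrt(C1 + z^2)


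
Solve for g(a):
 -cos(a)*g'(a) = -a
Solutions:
 g(a) = C1 + Integral(a/cos(a), a)


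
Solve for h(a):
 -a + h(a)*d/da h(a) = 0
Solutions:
 h(a) = -sqrt(C1 + a^2)
 h(a) = sqrt(C1 + a^2)


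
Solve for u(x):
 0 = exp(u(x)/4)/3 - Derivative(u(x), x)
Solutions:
 u(x) = 4*log(-1/(C1 + x)) + 4*log(12)


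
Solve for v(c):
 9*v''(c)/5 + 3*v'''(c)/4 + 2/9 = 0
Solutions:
 v(c) = C1 + C2*c + C3*exp(-12*c/5) - 5*c^2/81


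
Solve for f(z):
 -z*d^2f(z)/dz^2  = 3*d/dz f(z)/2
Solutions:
 f(z) = C1 + C2/sqrt(z)


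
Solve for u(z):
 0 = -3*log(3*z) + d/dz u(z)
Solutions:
 u(z) = C1 + 3*z*log(z) - 3*z + z*log(27)


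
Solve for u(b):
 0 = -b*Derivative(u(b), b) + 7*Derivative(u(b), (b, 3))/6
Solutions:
 u(b) = C1 + Integral(C2*airyai(6^(1/3)*7^(2/3)*b/7) + C3*airybi(6^(1/3)*7^(2/3)*b/7), b)


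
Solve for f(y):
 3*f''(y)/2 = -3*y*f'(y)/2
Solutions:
 f(y) = C1 + C2*erf(sqrt(2)*y/2)


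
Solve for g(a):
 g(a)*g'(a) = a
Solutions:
 g(a) = -sqrt(C1 + a^2)
 g(a) = sqrt(C1 + a^2)


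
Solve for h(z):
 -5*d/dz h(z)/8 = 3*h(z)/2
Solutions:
 h(z) = C1*exp(-12*z/5)


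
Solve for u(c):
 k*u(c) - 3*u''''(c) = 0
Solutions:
 u(c) = C1*exp(-3^(3/4)*c*k^(1/4)/3) + C2*exp(3^(3/4)*c*k^(1/4)/3) + C3*exp(-3^(3/4)*I*c*k^(1/4)/3) + C4*exp(3^(3/4)*I*c*k^(1/4)/3)


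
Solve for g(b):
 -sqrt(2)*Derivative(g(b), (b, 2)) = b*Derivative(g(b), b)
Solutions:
 g(b) = C1 + C2*erf(2^(1/4)*b/2)


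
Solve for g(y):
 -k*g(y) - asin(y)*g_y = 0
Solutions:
 g(y) = C1*exp(-k*Integral(1/asin(y), y))


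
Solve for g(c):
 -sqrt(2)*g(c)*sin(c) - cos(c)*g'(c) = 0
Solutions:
 g(c) = C1*cos(c)^(sqrt(2))


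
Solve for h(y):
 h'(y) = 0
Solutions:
 h(y) = C1


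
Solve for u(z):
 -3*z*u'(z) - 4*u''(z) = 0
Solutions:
 u(z) = C1 + C2*erf(sqrt(6)*z/4)


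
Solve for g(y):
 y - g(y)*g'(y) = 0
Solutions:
 g(y) = -sqrt(C1 + y^2)
 g(y) = sqrt(C1 + y^2)


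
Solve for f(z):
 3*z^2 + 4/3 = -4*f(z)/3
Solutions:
 f(z) = -9*z^2/4 - 1


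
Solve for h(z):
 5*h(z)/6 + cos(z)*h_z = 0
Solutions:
 h(z) = C1*(sin(z) - 1)^(5/12)/(sin(z) + 1)^(5/12)


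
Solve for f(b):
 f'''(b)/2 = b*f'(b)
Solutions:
 f(b) = C1 + Integral(C2*airyai(2^(1/3)*b) + C3*airybi(2^(1/3)*b), b)


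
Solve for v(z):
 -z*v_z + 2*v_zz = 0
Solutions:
 v(z) = C1 + C2*erfi(z/2)


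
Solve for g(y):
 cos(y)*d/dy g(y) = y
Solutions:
 g(y) = C1 + Integral(y/cos(y), y)


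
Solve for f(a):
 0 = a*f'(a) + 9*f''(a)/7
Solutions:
 f(a) = C1 + C2*erf(sqrt(14)*a/6)


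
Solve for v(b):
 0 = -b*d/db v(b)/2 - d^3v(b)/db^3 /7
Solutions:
 v(b) = C1 + Integral(C2*airyai(-2^(2/3)*7^(1/3)*b/2) + C3*airybi(-2^(2/3)*7^(1/3)*b/2), b)


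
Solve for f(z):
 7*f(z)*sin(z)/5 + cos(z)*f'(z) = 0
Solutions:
 f(z) = C1*cos(z)^(7/5)


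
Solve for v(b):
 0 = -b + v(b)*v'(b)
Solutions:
 v(b) = -sqrt(C1 + b^2)
 v(b) = sqrt(C1 + b^2)


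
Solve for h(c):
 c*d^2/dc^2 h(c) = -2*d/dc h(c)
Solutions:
 h(c) = C1 + C2/c


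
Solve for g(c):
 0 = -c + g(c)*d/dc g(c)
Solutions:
 g(c) = -sqrt(C1 + c^2)
 g(c) = sqrt(C1 + c^2)


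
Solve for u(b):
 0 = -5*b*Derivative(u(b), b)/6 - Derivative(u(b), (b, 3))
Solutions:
 u(b) = C1 + Integral(C2*airyai(-5^(1/3)*6^(2/3)*b/6) + C3*airybi(-5^(1/3)*6^(2/3)*b/6), b)


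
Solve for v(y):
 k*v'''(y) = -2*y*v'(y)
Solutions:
 v(y) = C1 + Integral(C2*airyai(2^(1/3)*y*(-1/k)^(1/3)) + C3*airybi(2^(1/3)*y*(-1/k)^(1/3)), y)


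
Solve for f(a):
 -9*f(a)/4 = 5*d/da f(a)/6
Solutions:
 f(a) = C1*exp(-27*a/10)


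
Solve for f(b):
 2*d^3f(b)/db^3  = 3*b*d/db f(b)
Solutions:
 f(b) = C1 + Integral(C2*airyai(2^(2/3)*3^(1/3)*b/2) + C3*airybi(2^(2/3)*3^(1/3)*b/2), b)


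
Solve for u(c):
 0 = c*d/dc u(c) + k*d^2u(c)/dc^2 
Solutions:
 u(c) = C1 + C2*sqrt(k)*erf(sqrt(2)*c*sqrt(1/k)/2)


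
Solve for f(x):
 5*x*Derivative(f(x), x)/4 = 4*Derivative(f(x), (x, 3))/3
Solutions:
 f(x) = C1 + Integral(C2*airyai(15^(1/3)*2^(2/3)*x/4) + C3*airybi(15^(1/3)*2^(2/3)*x/4), x)


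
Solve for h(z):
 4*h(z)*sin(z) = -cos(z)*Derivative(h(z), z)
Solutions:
 h(z) = C1*cos(z)^4


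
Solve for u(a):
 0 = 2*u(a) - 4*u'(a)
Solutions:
 u(a) = C1*exp(a/2)


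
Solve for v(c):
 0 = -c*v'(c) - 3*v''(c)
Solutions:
 v(c) = C1 + C2*erf(sqrt(6)*c/6)


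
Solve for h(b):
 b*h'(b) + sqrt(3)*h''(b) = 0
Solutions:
 h(b) = C1 + C2*erf(sqrt(2)*3^(3/4)*b/6)


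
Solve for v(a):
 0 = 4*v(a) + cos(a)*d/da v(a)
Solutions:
 v(a) = C1*(sin(a)^2 - 2*sin(a) + 1)/(sin(a)^2 + 2*sin(a) + 1)


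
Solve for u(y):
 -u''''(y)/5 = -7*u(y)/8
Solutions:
 u(y) = C1*exp(-70^(1/4)*y/2) + C2*exp(70^(1/4)*y/2) + C3*sin(70^(1/4)*y/2) + C4*cos(70^(1/4)*y/2)


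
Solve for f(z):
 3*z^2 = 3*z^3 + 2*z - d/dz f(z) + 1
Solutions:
 f(z) = C1 + 3*z^4/4 - z^3 + z^2 + z


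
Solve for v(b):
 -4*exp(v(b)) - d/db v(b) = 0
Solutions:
 v(b) = log(1/(C1 + 4*b))


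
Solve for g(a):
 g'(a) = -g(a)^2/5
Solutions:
 g(a) = 5/(C1 + a)


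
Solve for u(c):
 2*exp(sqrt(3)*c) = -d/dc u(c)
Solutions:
 u(c) = C1 - 2*sqrt(3)*exp(sqrt(3)*c)/3


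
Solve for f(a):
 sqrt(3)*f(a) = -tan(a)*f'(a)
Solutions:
 f(a) = C1/sin(a)^(sqrt(3))


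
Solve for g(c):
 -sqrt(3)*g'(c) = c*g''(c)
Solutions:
 g(c) = C1 + C2*c^(1 - sqrt(3))


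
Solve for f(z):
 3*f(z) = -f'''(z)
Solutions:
 f(z) = C3*exp(-3^(1/3)*z) + (C1*sin(3^(5/6)*z/2) + C2*cos(3^(5/6)*z/2))*exp(3^(1/3)*z/2)


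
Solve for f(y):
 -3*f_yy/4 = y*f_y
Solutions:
 f(y) = C1 + C2*erf(sqrt(6)*y/3)


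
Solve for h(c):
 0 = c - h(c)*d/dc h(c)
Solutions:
 h(c) = -sqrt(C1 + c^2)
 h(c) = sqrt(C1 + c^2)


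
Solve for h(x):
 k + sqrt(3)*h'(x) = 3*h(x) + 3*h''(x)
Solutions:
 h(x) = k/3 + (C1*sin(sqrt(33)*x/6) + C2*cos(sqrt(33)*x/6))*exp(sqrt(3)*x/6)


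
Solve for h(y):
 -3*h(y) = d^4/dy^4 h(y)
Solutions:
 h(y) = (C1*sin(sqrt(2)*3^(1/4)*y/2) + C2*cos(sqrt(2)*3^(1/4)*y/2))*exp(-sqrt(2)*3^(1/4)*y/2) + (C3*sin(sqrt(2)*3^(1/4)*y/2) + C4*cos(sqrt(2)*3^(1/4)*y/2))*exp(sqrt(2)*3^(1/4)*y/2)


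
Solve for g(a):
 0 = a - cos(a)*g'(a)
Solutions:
 g(a) = C1 + Integral(a/cos(a), a)


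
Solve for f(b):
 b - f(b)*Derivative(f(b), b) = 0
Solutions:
 f(b) = -sqrt(C1 + b^2)
 f(b) = sqrt(C1 + b^2)


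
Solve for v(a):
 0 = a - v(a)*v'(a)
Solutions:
 v(a) = -sqrt(C1 + a^2)
 v(a) = sqrt(C1 + a^2)


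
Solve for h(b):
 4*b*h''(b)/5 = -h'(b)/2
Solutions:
 h(b) = C1 + C2*b^(3/8)


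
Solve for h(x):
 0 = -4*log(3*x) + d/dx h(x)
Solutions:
 h(x) = C1 + 4*x*log(x) - 4*x + x*log(81)


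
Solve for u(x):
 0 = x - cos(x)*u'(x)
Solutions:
 u(x) = C1 + Integral(x/cos(x), x)


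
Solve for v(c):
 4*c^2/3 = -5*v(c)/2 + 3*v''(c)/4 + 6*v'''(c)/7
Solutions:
 v(c) = C1*exp(-c*(7*7^(2/3)/(24*sqrt(13910) + 2831)^(1/3) + 14 + 7^(1/3)*(24*sqrt(13910) + 2831)^(1/3))/48)*sin(sqrt(3)*7^(1/3)*c*(-(24*sqrt(13910) + 2831)^(1/3) + 7*7^(1/3)/(24*sqrt(13910) + 2831)^(1/3))/48) + C2*exp(-c*(7*7^(2/3)/(24*sqrt(13910) + 2831)^(1/3) + 14 + 7^(1/3)*(24*sqrt(13910) + 2831)^(1/3))/48)*cos(sqrt(3)*7^(1/3)*c*(-(24*sqrt(13910) + 2831)^(1/3) + 7*7^(1/3)/(24*sqrt(13910) + 2831)^(1/3))/48) + C3*exp(c*(-7 + 7*7^(2/3)/(24*sqrt(13910) + 2831)^(1/3) + 7^(1/3)*(24*sqrt(13910) + 2831)^(1/3))/24) - 8*c^2/15 - 8/25


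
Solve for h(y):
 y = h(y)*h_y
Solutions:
 h(y) = -sqrt(C1 + y^2)
 h(y) = sqrt(C1 + y^2)


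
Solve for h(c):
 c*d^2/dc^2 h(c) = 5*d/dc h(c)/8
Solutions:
 h(c) = C1 + C2*c^(13/8)


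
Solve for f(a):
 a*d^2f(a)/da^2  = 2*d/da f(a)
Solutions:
 f(a) = C1 + C2*a^3


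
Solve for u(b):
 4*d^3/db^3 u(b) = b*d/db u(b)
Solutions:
 u(b) = C1 + Integral(C2*airyai(2^(1/3)*b/2) + C3*airybi(2^(1/3)*b/2), b)


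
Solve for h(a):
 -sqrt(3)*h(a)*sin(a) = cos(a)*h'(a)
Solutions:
 h(a) = C1*cos(a)^(sqrt(3))


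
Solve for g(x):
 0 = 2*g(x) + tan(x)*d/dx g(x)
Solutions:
 g(x) = C1/sin(x)^2


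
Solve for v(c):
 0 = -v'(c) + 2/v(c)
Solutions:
 v(c) = -sqrt(C1 + 4*c)
 v(c) = sqrt(C1 + 4*c)


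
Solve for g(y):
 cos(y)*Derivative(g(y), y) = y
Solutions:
 g(y) = C1 + Integral(y/cos(y), y)


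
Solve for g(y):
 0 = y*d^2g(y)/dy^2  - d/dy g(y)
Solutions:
 g(y) = C1 + C2*y^2


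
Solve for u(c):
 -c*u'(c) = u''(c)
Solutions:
 u(c) = C1 + C2*erf(sqrt(2)*c/2)


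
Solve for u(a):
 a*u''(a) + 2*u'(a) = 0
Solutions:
 u(a) = C1 + C2/a


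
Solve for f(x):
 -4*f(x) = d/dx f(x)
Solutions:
 f(x) = C1*exp(-4*x)


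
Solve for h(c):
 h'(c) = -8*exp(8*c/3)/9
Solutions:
 h(c) = C1 - exp(8*c/3)/3


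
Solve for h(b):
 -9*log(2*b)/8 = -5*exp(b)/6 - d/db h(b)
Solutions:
 h(b) = C1 + 9*b*log(b)/8 + 9*b*(-1 + log(2))/8 - 5*exp(b)/6


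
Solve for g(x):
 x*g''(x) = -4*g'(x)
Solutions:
 g(x) = C1 + C2/x^3


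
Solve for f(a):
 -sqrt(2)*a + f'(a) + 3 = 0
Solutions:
 f(a) = C1 + sqrt(2)*a^2/2 - 3*a


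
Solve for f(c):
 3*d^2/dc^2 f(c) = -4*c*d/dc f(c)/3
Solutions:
 f(c) = C1 + C2*erf(sqrt(2)*c/3)


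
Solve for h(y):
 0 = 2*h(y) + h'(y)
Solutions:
 h(y) = C1*exp(-2*y)


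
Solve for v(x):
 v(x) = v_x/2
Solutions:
 v(x) = C1*exp(2*x)


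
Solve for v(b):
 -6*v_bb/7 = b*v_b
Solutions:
 v(b) = C1 + C2*erf(sqrt(21)*b/6)


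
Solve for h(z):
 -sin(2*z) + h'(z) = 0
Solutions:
 h(z) = C1 - cos(2*z)/2


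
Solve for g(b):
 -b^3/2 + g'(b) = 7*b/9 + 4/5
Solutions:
 g(b) = C1 + b^4/8 + 7*b^2/18 + 4*b/5


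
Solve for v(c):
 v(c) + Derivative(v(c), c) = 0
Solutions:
 v(c) = C1*exp(-c)


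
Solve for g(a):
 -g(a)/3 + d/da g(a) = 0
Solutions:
 g(a) = C1*exp(a/3)


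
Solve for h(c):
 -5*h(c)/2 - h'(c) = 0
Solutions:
 h(c) = C1*exp(-5*c/2)


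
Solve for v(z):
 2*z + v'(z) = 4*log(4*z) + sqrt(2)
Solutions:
 v(z) = C1 - z^2 + 4*z*log(z) - 4*z + sqrt(2)*z + z*log(256)


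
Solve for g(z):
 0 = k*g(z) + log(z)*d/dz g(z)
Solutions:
 g(z) = C1*exp(-k*li(z))


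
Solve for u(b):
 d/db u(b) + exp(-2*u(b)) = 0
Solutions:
 u(b) = log(-sqrt(C1 - 2*b))
 u(b) = log(C1 - 2*b)/2


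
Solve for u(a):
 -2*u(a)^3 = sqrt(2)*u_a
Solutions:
 u(a) = -sqrt(2)*sqrt(-1/(C1 - sqrt(2)*a))/2
 u(a) = sqrt(2)*sqrt(-1/(C1 - sqrt(2)*a))/2


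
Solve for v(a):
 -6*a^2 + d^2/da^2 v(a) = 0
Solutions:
 v(a) = C1 + C2*a + a^4/2


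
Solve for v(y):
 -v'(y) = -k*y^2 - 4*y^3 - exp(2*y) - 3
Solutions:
 v(y) = C1 + k*y^3/3 + y^4 + 3*y + exp(2*y)/2


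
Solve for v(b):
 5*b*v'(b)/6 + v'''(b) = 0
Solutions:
 v(b) = C1 + Integral(C2*airyai(-5^(1/3)*6^(2/3)*b/6) + C3*airybi(-5^(1/3)*6^(2/3)*b/6), b)


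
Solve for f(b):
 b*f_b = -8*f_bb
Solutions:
 f(b) = C1 + C2*erf(b/4)


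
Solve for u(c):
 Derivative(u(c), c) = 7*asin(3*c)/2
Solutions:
 u(c) = C1 + 7*c*asin(3*c)/2 + 7*sqrt(1 - 9*c^2)/6


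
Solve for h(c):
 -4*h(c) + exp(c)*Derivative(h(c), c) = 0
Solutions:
 h(c) = C1*exp(-4*exp(-c))


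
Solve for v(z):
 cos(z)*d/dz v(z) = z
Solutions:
 v(z) = C1 + Integral(z/cos(z), z)


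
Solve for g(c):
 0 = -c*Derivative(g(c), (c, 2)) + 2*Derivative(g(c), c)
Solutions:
 g(c) = C1 + C2*c^3


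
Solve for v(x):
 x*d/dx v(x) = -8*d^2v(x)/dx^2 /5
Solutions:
 v(x) = C1 + C2*erf(sqrt(5)*x/4)


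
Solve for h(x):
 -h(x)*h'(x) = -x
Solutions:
 h(x) = -sqrt(C1 + x^2)
 h(x) = sqrt(C1 + x^2)


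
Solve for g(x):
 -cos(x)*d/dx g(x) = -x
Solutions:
 g(x) = C1 + Integral(x/cos(x), x)


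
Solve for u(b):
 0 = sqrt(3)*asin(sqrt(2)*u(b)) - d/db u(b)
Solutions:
 Integral(1/asin(sqrt(2)*_y), (_y, u(b))) = C1 + sqrt(3)*b


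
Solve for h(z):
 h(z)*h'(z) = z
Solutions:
 h(z) = -sqrt(C1 + z^2)
 h(z) = sqrt(C1 + z^2)


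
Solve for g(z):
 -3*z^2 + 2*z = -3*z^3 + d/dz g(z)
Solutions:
 g(z) = C1 + 3*z^4/4 - z^3 + z^2


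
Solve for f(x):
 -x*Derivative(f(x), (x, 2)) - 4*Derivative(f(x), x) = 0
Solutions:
 f(x) = C1 + C2/x^3


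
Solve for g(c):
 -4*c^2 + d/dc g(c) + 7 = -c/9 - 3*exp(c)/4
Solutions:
 g(c) = C1 + 4*c^3/3 - c^2/18 - 7*c - 3*exp(c)/4


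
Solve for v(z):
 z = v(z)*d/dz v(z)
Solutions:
 v(z) = -sqrt(C1 + z^2)
 v(z) = sqrt(C1 + z^2)


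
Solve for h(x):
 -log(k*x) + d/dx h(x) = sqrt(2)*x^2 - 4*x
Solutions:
 h(x) = C1 + sqrt(2)*x^3/3 - 2*x^2 + x*log(k*x) - x


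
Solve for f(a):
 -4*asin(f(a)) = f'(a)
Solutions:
 Integral(1/asin(_y), (_y, f(a))) = C1 - 4*a


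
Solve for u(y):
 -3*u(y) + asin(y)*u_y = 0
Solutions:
 u(y) = C1*exp(3*Integral(1/asin(y), y))


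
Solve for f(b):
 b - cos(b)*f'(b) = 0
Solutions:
 f(b) = C1 + Integral(b/cos(b), b)


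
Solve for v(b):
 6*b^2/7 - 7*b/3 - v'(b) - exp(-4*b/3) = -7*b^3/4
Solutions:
 v(b) = C1 + 7*b^4/16 + 2*b^3/7 - 7*b^2/6 + 3*exp(-4*b/3)/4


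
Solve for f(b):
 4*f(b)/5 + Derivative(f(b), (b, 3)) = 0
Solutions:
 f(b) = C3*exp(-10^(2/3)*b/5) + (C1*sin(10^(2/3)*sqrt(3)*b/10) + C2*cos(10^(2/3)*sqrt(3)*b/10))*exp(10^(2/3)*b/10)


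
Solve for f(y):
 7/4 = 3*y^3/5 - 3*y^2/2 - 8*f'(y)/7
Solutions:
 f(y) = C1 + 21*y^4/160 - 7*y^3/16 - 49*y/32


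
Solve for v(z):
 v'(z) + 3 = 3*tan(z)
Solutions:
 v(z) = C1 - 3*z - 3*log(cos(z))


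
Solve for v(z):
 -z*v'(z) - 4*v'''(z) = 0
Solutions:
 v(z) = C1 + Integral(C2*airyai(-2^(1/3)*z/2) + C3*airybi(-2^(1/3)*z/2), z)


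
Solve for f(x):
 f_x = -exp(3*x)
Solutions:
 f(x) = C1 - exp(3*x)/3


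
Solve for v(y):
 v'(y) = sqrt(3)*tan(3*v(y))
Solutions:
 v(y) = -asin(C1*exp(3*sqrt(3)*y))/3 + pi/3
 v(y) = asin(C1*exp(3*sqrt(3)*y))/3


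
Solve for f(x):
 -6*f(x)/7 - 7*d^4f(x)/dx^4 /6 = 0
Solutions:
 f(x) = (C1*sin(sqrt(21)*x/7) + C2*cos(sqrt(21)*x/7))*exp(-sqrt(21)*x/7) + (C3*sin(sqrt(21)*x/7) + C4*cos(sqrt(21)*x/7))*exp(sqrt(21)*x/7)


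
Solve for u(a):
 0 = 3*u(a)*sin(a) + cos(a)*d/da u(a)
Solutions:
 u(a) = C1*cos(a)^3


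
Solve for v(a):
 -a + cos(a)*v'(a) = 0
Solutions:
 v(a) = C1 + Integral(a/cos(a), a)


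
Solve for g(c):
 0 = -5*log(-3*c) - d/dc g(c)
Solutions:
 g(c) = C1 - 5*c*log(-c) + 5*c*(1 - log(3))


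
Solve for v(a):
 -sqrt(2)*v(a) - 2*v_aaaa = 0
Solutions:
 v(a) = (C1*sin(2^(3/8)*a/2) + C2*cos(2^(3/8)*a/2))*exp(-2^(3/8)*a/2) + (C3*sin(2^(3/8)*a/2) + C4*cos(2^(3/8)*a/2))*exp(2^(3/8)*a/2)


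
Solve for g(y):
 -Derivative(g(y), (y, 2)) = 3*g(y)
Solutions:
 g(y) = C1*sin(sqrt(3)*y) + C2*cos(sqrt(3)*y)


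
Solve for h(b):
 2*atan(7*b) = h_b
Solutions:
 h(b) = C1 + 2*b*atan(7*b) - log(49*b^2 + 1)/7


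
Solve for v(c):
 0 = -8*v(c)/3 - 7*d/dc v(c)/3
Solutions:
 v(c) = C1*exp(-8*c/7)


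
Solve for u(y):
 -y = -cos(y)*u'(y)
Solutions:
 u(y) = C1 + Integral(y/cos(y), y)


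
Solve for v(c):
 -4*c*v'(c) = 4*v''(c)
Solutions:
 v(c) = C1 + C2*erf(sqrt(2)*c/2)


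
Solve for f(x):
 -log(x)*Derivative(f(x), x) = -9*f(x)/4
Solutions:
 f(x) = C1*exp(9*li(x)/4)


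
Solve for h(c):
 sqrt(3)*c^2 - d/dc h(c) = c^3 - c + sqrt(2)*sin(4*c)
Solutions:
 h(c) = C1 - c^4/4 + sqrt(3)*c^3/3 + c^2/2 + sqrt(2)*cos(4*c)/4


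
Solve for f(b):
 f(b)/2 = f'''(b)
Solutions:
 f(b) = C3*exp(2^(2/3)*b/2) + (C1*sin(2^(2/3)*sqrt(3)*b/4) + C2*cos(2^(2/3)*sqrt(3)*b/4))*exp(-2^(2/3)*b/4)


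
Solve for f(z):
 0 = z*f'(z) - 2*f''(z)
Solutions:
 f(z) = C1 + C2*erfi(z/2)


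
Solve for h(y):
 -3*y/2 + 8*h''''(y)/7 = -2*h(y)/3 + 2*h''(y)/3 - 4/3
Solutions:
 h(y) = 9*y/4 + (C1*sin(sqrt(2)*3^(3/4)*7^(1/4)*y*sin(atan(sqrt(287)/7)/2)/6) + C2*cos(sqrt(2)*3^(3/4)*7^(1/4)*y*sin(atan(sqrt(287)/7)/2)/6))*exp(-sqrt(2)*3^(3/4)*7^(1/4)*y*cos(atan(sqrt(287)/7)/2)/6) + (C3*sin(sqrt(2)*3^(3/4)*7^(1/4)*y*sin(atan(sqrt(287)/7)/2)/6) + C4*cos(sqrt(2)*3^(3/4)*7^(1/4)*y*sin(atan(sqrt(287)/7)/2)/6))*exp(sqrt(2)*3^(3/4)*7^(1/4)*y*cos(atan(sqrt(287)/7)/2)/6) - 2


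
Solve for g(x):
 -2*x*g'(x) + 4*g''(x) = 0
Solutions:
 g(x) = C1 + C2*erfi(x/2)


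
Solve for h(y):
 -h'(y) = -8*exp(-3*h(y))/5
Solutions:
 h(y) = log(C1 + 24*y/5)/3
 h(y) = log((-1 - sqrt(3)*I)*(C1 + 24*y/5)^(1/3)/2)
 h(y) = log((-1 + sqrt(3)*I)*(C1 + 24*y/5)^(1/3)/2)


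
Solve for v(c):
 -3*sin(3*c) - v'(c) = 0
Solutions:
 v(c) = C1 + cos(3*c)


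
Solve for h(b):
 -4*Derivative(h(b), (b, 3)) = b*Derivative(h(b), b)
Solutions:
 h(b) = C1 + Integral(C2*airyai(-2^(1/3)*b/2) + C3*airybi(-2^(1/3)*b/2), b)


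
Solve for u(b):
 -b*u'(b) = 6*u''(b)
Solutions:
 u(b) = C1 + C2*erf(sqrt(3)*b/6)


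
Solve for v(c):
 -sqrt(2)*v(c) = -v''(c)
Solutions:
 v(c) = C1*exp(-2^(1/4)*c) + C2*exp(2^(1/4)*c)


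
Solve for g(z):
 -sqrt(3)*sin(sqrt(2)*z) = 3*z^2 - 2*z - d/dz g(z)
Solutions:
 g(z) = C1 + z^3 - z^2 - sqrt(6)*cos(sqrt(2)*z)/2


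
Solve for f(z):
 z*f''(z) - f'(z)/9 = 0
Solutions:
 f(z) = C1 + C2*z^(10/9)


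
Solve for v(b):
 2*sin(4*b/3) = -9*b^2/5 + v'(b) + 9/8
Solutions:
 v(b) = C1 + 3*b^3/5 - 9*b/8 - 3*cos(4*b/3)/2


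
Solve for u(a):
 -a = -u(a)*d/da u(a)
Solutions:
 u(a) = -sqrt(C1 + a^2)
 u(a) = sqrt(C1 + a^2)


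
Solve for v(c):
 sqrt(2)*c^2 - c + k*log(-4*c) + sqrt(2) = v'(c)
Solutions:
 v(c) = C1 + sqrt(2)*c^3/3 - c^2/2 + c*k*log(-c) + c*(-k + 2*k*log(2) + sqrt(2))


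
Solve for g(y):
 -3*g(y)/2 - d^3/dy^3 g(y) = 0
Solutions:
 g(y) = C3*exp(-2^(2/3)*3^(1/3)*y/2) + (C1*sin(2^(2/3)*3^(5/6)*y/4) + C2*cos(2^(2/3)*3^(5/6)*y/4))*exp(2^(2/3)*3^(1/3)*y/4)


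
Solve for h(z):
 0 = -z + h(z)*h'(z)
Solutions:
 h(z) = -sqrt(C1 + z^2)
 h(z) = sqrt(C1 + z^2)


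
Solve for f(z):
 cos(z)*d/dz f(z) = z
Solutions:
 f(z) = C1 + Integral(z/cos(z), z)


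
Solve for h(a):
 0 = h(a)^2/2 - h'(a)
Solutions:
 h(a) = -2/(C1 + a)


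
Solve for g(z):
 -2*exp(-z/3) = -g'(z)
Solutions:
 g(z) = C1 - 6*exp(-z/3)


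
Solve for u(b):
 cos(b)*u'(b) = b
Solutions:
 u(b) = C1 + Integral(b/cos(b), b)


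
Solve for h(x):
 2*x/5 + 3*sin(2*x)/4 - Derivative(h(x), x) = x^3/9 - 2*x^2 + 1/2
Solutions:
 h(x) = C1 - x^4/36 + 2*x^3/3 + x^2/5 - x/2 - 3*cos(2*x)/8


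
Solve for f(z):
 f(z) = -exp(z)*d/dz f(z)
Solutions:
 f(z) = C1*exp(exp(-z))


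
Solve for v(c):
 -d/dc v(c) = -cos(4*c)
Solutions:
 v(c) = C1 + sin(4*c)/4


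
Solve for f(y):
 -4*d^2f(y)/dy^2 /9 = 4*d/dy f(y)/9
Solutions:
 f(y) = C1 + C2*exp(-y)


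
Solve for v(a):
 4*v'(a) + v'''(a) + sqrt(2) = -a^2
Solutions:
 v(a) = C1 + C2*sin(2*a) + C3*cos(2*a) - a^3/12 - sqrt(2)*a/4 + a/8


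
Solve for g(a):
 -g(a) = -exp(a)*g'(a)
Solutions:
 g(a) = C1*exp(-exp(-a))


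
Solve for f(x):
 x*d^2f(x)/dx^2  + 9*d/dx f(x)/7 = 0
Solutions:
 f(x) = C1 + C2/x^(2/7)


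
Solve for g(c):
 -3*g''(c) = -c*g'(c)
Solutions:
 g(c) = C1 + C2*erfi(sqrt(6)*c/6)


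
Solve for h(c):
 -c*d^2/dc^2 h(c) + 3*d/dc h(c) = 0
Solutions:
 h(c) = C1 + C2*c^4


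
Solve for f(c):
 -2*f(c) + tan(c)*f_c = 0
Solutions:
 f(c) = C1*sin(c)^2


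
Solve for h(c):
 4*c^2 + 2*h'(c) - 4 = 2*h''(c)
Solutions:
 h(c) = C1 + C2*exp(c) - 2*c^3/3 - 2*c^2 - 2*c


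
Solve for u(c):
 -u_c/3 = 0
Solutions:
 u(c) = C1


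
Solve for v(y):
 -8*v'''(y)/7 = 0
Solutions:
 v(y) = C1 + C2*y + C3*y^2


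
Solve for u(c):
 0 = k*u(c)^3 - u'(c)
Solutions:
 u(c) = -sqrt(2)*sqrt(-1/(C1 + c*k))/2
 u(c) = sqrt(2)*sqrt(-1/(C1 + c*k))/2


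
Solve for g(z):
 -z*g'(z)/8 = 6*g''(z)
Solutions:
 g(z) = C1 + C2*erf(sqrt(6)*z/24)


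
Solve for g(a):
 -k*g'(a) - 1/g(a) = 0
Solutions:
 g(a) = -sqrt(C1 - 2*a/k)
 g(a) = sqrt(C1 - 2*a/k)


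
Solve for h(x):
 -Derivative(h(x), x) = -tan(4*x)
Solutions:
 h(x) = C1 - log(cos(4*x))/4


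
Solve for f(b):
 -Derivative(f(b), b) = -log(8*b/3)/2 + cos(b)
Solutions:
 f(b) = C1 + b*log(b)/2 - b*log(3) - b/2 + b*log(2) + b*log(6)/2 - sin(b)


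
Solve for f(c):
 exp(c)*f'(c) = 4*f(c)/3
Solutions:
 f(c) = C1*exp(-4*exp(-c)/3)


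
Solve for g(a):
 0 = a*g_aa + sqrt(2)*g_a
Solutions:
 g(a) = C1 + C2*a^(1 - sqrt(2))


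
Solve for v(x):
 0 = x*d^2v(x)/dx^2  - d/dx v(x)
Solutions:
 v(x) = C1 + C2*x^2


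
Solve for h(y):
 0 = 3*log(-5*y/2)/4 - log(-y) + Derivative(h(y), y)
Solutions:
 h(y) = C1 + y*log(-y)/4 + y*(-3*log(5) - 1 + 3*log(2))/4


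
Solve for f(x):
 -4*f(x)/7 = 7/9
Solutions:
 f(x) = -49/36


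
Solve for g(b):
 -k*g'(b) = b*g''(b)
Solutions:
 g(b) = C1 + b^(1 - re(k))*(C2*sin(log(b)*Abs(im(k))) + C3*cos(log(b)*im(k)))


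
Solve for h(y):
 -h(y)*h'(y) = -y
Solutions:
 h(y) = -sqrt(C1 + y^2)
 h(y) = sqrt(C1 + y^2)


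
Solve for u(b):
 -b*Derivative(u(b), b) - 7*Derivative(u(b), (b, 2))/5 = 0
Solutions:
 u(b) = C1 + C2*erf(sqrt(70)*b/14)


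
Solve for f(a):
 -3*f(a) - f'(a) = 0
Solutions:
 f(a) = C1*exp(-3*a)


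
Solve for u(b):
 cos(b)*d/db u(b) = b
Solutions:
 u(b) = C1 + Integral(b/cos(b), b)


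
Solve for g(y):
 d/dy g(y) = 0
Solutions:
 g(y) = C1


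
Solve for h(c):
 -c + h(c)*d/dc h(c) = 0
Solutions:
 h(c) = -sqrt(C1 + c^2)
 h(c) = sqrt(C1 + c^2)


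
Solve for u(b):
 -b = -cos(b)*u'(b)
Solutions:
 u(b) = C1 + Integral(b/cos(b), b)


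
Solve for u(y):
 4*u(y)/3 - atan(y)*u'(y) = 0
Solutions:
 u(y) = C1*exp(4*Integral(1/atan(y), y)/3)


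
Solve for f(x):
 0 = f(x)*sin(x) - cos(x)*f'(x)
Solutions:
 f(x) = C1/cos(x)


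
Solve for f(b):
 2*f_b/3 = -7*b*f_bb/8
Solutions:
 f(b) = C1 + C2*b^(5/21)


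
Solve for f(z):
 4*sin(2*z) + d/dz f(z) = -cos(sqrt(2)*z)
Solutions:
 f(z) = C1 - sqrt(2)*sin(sqrt(2)*z)/2 + 2*cos(2*z)


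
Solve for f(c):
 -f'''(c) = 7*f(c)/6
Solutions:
 f(c) = C3*exp(-6^(2/3)*7^(1/3)*c/6) + (C1*sin(2^(2/3)*3^(1/6)*7^(1/3)*c/4) + C2*cos(2^(2/3)*3^(1/6)*7^(1/3)*c/4))*exp(6^(2/3)*7^(1/3)*c/12)


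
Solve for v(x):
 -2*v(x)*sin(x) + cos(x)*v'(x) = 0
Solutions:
 v(x) = C1/cos(x)^2


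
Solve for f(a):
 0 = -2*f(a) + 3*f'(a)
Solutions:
 f(a) = C1*exp(2*a/3)


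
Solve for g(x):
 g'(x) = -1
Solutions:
 g(x) = C1 - x


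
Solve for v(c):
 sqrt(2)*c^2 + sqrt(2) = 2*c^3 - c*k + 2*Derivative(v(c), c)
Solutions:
 v(c) = C1 - c^4/4 + sqrt(2)*c^3/6 + c^2*k/4 + sqrt(2)*c/2


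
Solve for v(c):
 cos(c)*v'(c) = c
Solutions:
 v(c) = C1 + Integral(c/cos(c), c)


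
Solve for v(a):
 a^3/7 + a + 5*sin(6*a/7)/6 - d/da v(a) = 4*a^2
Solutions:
 v(a) = C1 + a^4/28 - 4*a^3/3 + a^2/2 - 35*cos(6*a/7)/36


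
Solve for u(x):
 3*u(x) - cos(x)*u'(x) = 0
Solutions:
 u(x) = C1*(sin(x) + 1)^(3/2)/(sin(x) - 1)^(3/2)


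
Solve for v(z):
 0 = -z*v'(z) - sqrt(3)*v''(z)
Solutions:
 v(z) = C1 + C2*erf(sqrt(2)*3^(3/4)*z/6)


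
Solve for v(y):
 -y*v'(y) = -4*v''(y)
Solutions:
 v(y) = C1 + C2*erfi(sqrt(2)*y/4)


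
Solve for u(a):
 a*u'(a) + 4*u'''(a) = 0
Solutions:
 u(a) = C1 + Integral(C2*airyai(-2^(1/3)*a/2) + C3*airybi(-2^(1/3)*a/2), a)


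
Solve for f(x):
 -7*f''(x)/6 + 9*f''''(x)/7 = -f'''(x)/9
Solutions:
 f(x) = C1 + C2*x + C3*exp(7*x*(-1 + sqrt(487))/162) + C4*exp(-7*x*(1 + sqrt(487))/162)


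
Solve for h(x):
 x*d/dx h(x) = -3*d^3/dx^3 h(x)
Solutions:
 h(x) = C1 + Integral(C2*airyai(-3^(2/3)*x/3) + C3*airybi(-3^(2/3)*x/3), x)


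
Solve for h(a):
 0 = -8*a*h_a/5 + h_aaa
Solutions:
 h(a) = C1 + Integral(C2*airyai(2*5^(2/3)*a/5) + C3*airybi(2*5^(2/3)*a/5), a)


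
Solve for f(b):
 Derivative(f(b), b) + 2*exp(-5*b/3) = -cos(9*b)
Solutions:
 f(b) = C1 - sin(9*b)/9 + 6*exp(-5*b/3)/5


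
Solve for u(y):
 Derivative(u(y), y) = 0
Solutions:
 u(y) = C1


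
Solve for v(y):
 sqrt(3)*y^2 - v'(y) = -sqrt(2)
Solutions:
 v(y) = C1 + sqrt(3)*y^3/3 + sqrt(2)*y


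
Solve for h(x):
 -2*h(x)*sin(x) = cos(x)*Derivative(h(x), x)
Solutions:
 h(x) = C1*cos(x)^2


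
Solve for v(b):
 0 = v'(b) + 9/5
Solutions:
 v(b) = C1 - 9*b/5


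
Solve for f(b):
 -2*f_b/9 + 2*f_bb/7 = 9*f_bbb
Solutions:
 f(b) = C1 + (C2*sin(sqrt(97)*b/63) + C3*cos(sqrt(97)*b/63))*exp(b/63)


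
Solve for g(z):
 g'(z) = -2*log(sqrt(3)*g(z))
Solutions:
 Integral(1/(2*log(_y) + log(3)), (_y, g(z))) = C1 - z


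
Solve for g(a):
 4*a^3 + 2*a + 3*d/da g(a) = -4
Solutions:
 g(a) = C1 - a^4/3 - a^2/3 - 4*a/3


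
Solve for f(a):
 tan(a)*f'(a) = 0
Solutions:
 f(a) = C1


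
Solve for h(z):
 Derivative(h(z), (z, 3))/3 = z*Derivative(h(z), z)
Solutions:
 h(z) = C1 + Integral(C2*airyai(3^(1/3)*z) + C3*airybi(3^(1/3)*z), z)


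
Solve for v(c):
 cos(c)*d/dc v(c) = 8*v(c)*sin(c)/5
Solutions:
 v(c) = C1/cos(c)^(8/5)


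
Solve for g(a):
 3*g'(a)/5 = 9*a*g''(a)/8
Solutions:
 g(a) = C1 + C2*a^(23/15)


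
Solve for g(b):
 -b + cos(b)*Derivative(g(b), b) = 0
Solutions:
 g(b) = C1 + Integral(b/cos(b), b)


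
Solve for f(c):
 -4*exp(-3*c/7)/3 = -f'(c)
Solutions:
 f(c) = C1 - 28*exp(-3*c/7)/9


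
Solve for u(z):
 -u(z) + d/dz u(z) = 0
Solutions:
 u(z) = C1*exp(z)


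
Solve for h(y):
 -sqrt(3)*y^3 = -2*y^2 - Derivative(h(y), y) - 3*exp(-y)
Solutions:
 h(y) = C1 + sqrt(3)*y^4/4 - 2*y^3/3 + 3*exp(-y)


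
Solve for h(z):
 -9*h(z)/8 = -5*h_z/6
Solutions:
 h(z) = C1*exp(27*z/20)


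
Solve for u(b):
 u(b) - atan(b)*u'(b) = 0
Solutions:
 u(b) = C1*exp(Integral(1/atan(b), b))


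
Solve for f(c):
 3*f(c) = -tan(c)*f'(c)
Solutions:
 f(c) = C1/sin(c)^3


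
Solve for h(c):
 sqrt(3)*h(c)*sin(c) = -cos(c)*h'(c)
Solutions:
 h(c) = C1*cos(c)^(sqrt(3))


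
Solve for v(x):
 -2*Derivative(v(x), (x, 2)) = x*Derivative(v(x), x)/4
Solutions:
 v(x) = C1 + C2*erf(x/4)


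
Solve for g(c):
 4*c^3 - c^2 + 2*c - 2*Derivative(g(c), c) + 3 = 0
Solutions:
 g(c) = C1 + c^4/2 - c^3/6 + c^2/2 + 3*c/2


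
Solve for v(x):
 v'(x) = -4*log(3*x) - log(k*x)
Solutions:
 v(x) = C1 + x*(-log(k) - 4*log(3) + 5) - 5*x*log(x)


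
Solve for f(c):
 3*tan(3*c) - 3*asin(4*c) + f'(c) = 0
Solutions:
 f(c) = C1 + 3*c*asin(4*c) + 3*sqrt(1 - 16*c^2)/4 + log(cos(3*c))


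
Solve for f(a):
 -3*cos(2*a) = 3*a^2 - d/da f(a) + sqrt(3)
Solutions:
 f(a) = C1 + a^3 + sqrt(3)*a + 3*sin(2*a)/2


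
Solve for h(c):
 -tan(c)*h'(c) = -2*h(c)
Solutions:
 h(c) = C1*sin(c)^2


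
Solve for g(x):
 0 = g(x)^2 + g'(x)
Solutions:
 g(x) = 1/(C1 + x)


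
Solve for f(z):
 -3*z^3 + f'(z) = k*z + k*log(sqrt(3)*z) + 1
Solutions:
 f(z) = C1 + k*z^2/2 + k*z*log(z) - k*z + k*z*log(3)/2 + 3*z^4/4 + z


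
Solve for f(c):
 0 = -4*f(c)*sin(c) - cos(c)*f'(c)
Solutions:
 f(c) = C1*cos(c)^4


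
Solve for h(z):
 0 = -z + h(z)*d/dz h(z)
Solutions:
 h(z) = -sqrt(C1 + z^2)
 h(z) = sqrt(C1 + z^2)


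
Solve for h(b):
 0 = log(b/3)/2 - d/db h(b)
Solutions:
 h(b) = C1 + b*log(b)/2 - b*log(3)/2 - b/2


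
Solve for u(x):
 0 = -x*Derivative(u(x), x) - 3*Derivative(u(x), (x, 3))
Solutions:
 u(x) = C1 + Integral(C2*airyai(-3^(2/3)*x/3) + C3*airybi(-3^(2/3)*x/3), x)


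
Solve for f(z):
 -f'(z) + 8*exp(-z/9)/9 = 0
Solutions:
 f(z) = C1 - 8*exp(-z/9)


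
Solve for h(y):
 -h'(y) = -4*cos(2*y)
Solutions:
 h(y) = C1 + 2*sin(2*y)


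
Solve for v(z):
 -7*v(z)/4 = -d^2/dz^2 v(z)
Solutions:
 v(z) = C1*exp(-sqrt(7)*z/2) + C2*exp(sqrt(7)*z/2)


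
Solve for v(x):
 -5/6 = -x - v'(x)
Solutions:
 v(x) = C1 - x^2/2 + 5*x/6


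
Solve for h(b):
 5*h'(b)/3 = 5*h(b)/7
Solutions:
 h(b) = C1*exp(3*b/7)


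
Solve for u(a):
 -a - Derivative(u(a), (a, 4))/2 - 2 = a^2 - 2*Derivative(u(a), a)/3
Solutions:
 u(a) = C1 + C4*exp(6^(2/3)*a/3) + a^3/2 + 3*a^2/4 + 3*a + (C2*sin(2^(2/3)*3^(1/6)*a/2) + C3*cos(2^(2/3)*3^(1/6)*a/2))*exp(-6^(2/3)*a/6)


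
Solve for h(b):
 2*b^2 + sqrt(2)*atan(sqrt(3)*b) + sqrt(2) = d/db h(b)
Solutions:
 h(b) = C1 + 2*b^3/3 + sqrt(2)*b + sqrt(2)*(b*atan(sqrt(3)*b) - sqrt(3)*log(3*b^2 + 1)/6)


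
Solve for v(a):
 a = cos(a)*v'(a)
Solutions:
 v(a) = C1 + Integral(a/cos(a), a)


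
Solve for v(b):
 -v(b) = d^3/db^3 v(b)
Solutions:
 v(b) = C3*exp(-b) + (C1*sin(sqrt(3)*b/2) + C2*cos(sqrt(3)*b/2))*exp(b/2)


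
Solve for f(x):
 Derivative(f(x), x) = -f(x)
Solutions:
 f(x) = C1*exp(-x)


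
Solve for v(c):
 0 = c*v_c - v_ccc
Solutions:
 v(c) = C1 + Integral(C2*airyai(c) + C3*airybi(c), c)


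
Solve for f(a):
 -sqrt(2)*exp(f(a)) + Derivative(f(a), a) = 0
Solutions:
 f(a) = log(-1/(C1 + sqrt(2)*a))


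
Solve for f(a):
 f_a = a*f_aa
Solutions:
 f(a) = C1 + C2*a^2


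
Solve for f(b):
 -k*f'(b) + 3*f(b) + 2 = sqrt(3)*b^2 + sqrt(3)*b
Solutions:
 f(b) = C1*exp(3*b/k) + sqrt(3)*b^2/3 + 2*sqrt(3)*b*k/9 + sqrt(3)*b/3 + 2*sqrt(3)*k^2/27 + sqrt(3)*k/9 - 2/3


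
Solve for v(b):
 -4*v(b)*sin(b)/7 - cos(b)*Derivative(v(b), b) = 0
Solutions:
 v(b) = C1*cos(b)^(4/7)


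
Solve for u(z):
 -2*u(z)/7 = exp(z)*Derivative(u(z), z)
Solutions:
 u(z) = C1*exp(2*exp(-z)/7)


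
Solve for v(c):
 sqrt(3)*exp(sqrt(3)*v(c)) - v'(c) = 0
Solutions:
 v(c) = sqrt(3)*(2*log(-1/(C1 + sqrt(3)*c)) - log(3))/6


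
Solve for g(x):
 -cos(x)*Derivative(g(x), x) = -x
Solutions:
 g(x) = C1 + Integral(x/cos(x), x)


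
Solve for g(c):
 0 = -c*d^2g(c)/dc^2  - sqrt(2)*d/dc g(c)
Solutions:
 g(c) = C1 + C2*c^(1 - sqrt(2))


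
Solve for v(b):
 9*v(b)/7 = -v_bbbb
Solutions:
 v(b) = (C1*sin(sqrt(6)*7^(3/4)*b/14) + C2*cos(sqrt(6)*7^(3/4)*b/14))*exp(-sqrt(6)*7^(3/4)*b/14) + (C3*sin(sqrt(6)*7^(3/4)*b/14) + C4*cos(sqrt(6)*7^(3/4)*b/14))*exp(sqrt(6)*7^(3/4)*b/14)


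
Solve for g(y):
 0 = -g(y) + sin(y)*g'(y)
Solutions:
 g(y) = C1*sqrt(cos(y) - 1)/sqrt(cos(y) + 1)


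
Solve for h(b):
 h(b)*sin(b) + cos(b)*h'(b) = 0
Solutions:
 h(b) = C1*cos(b)


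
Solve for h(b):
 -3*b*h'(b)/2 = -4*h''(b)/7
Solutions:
 h(b) = C1 + C2*erfi(sqrt(21)*b/4)


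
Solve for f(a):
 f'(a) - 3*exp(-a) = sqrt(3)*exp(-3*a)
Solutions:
 f(a) = C1 - 3*exp(-a) - sqrt(3)*exp(-3*a)/3


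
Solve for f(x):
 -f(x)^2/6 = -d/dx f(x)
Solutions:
 f(x) = -6/(C1 + x)


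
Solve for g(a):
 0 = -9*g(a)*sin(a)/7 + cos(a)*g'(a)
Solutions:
 g(a) = C1/cos(a)^(9/7)


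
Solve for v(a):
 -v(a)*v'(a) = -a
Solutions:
 v(a) = -sqrt(C1 + a^2)
 v(a) = sqrt(C1 + a^2)


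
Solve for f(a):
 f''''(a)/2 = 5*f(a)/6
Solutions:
 f(a) = C1*exp(-3^(3/4)*5^(1/4)*a/3) + C2*exp(3^(3/4)*5^(1/4)*a/3) + C3*sin(3^(3/4)*5^(1/4)*a/3) + C4*cos(3^(3/4)*5^(1/4)*a/3)


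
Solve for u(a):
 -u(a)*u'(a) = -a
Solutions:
 u(a) = -sqrt(C1 + a^2)
 u(a) = sqrt(C1 + a^2)


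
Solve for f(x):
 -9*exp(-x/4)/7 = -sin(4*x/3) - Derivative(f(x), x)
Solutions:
 f(x) = C1 + 3*cos(4*x/3)/4 - 36*exp(-x/4)/7


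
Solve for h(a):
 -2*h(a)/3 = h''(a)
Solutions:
 h(a) = C1*sin(sqrt(6)*a/3) + C2*cos(sqrt(6)*a/3)


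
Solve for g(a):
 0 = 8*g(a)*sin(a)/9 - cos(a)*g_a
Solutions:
 g(a) = C1/cos(a)^(8/9)


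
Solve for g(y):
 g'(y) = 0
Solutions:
 g(y) = C1


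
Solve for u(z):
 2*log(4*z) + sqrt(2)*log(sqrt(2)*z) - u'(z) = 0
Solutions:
 u(z) = C1 + sqrt(2)*z*log(z) + 2*z*log(z) - 2*z - sqrt(2)*z + z*log(2^(sqrt(2)/2 + 4))


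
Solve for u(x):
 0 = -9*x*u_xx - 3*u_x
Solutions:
 u(x) = C1 + C2*x^(2/3)


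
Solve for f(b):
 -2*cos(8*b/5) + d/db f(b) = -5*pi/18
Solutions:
 f(b) = C1 - 5*pi*b/18 + 5*sin(8*b/5)/4


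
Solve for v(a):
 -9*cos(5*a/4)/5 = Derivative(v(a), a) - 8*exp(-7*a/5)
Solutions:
 v(a) = C1 - 36*sin(5*a/4)/25 - 40*exp(-7*a/5)/7


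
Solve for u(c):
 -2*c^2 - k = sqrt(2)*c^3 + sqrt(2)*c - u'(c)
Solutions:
 u(c) = C1 + sqrt(2)*c^4/4 + 2*c^3/3 + sqrt(2)*c^2/2 + c*k


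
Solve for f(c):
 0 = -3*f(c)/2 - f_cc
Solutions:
 f(c) = C1*sin(sqrt(6)*c/2) + C2*cos(sqrt(6)*c/2)


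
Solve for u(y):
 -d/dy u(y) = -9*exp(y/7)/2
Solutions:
 u(y) = C1 + 63*exp(y/7)/2


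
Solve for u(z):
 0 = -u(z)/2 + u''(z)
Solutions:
 u(z) = C1*exp(-sqrt(2)*z/2) + C2*exp(sqrt(2)*z/2)


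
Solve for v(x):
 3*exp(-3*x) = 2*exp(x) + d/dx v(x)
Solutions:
 v(x) = C1 - 2*exp(x) - exp(-3*x)


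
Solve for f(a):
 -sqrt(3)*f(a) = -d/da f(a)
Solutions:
 f(a) = C1*exp(sqrt(3)*a)


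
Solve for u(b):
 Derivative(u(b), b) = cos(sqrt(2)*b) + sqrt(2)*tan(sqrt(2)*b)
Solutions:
 u(b) = C1 - log(cos(sqrt(2)*b)) + sqrt(2)*sin(sqrt(2)*b)/2


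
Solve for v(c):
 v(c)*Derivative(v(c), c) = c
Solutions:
 v(c) = -sqrt(C1 + c^2)
 v(c) = sqrt(C1 + c^2)


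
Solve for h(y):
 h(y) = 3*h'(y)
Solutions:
 h(y) = C1*exp(y/3)


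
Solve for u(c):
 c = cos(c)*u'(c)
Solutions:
 u(c) = C1 + Integral(c/cos(c), c)


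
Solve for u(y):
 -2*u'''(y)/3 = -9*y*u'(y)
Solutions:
 u(y) = C1 + Integral(C2*airyai(3*2^(2/3)*y/2) + C3*airybi(3*2^(2/3)*y/2), y)


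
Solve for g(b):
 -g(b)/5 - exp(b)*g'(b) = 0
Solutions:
 g(b) = C1*exp(exp(-b)/5)


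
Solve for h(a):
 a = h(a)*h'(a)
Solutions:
 h(a) = -sqrt(C1 + a^2)
 h(a) = sqrt(C1 + a^2)


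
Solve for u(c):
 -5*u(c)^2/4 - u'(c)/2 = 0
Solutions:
 u(c) = 2/(C1 + 5*c)


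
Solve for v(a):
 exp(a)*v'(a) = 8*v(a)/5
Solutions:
 v(a) = C1*exp(-8*exp(-a)/5)


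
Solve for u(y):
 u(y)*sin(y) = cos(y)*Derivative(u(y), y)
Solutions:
 u(y) = C1/cos(y)


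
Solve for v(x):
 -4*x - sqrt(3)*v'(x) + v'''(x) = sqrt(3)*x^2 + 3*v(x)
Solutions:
 v(x) = C1*exp(-x*(2*2^(1/3)*3^(5/6)/(sqrt(81 - 4*sqrt(3)) + 9)^(1/3) + 6^(2/3)*(sqrt(81 - 4*sqrt(3)) + 9)^(1/3))/12)*sin(x*(-2^(2/3)*3^(1/6)*(sqrt(81 - 4*sqrt(3)) + 9)^(1/3) + 2*6^(1/3)/(sqrt(81 - 4*sqrt(3)) + 9)^(1/3))/4) + C2*exp(-x*(2*2^(1/3)*3^(5/6)/(sqrt(81 - 4*sqrt(3)) + 9)^(1/3) + 6^(2/3)*(sqrt(81 - 4*sqrt(3)) + 9)^(1/3))/12)*cos(x*(-2^(2/3)*3^(1/6)*(sqrt(81 - 4*sqrt(3)) + 9)^(1/3) + 2*6^(1/3)/(sqrt(81 - 4*sqrt(3)) + 9)^(1/3))/4) + C3*exp(x*(2*2^(1/3)*3^(5/6)/(sqrt(81 - 4*sqrt(3)) + 9)^(1/3) + 6^(2/3)*(sqrt(81 - 4*sqrt(3)) + 9)^(1/3))/6) - sqrt(3)*x^2/3 - 2*x/3 + 2*sqrt(3)/9


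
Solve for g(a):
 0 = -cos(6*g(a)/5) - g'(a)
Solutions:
 a - 5*log(sin(6*g(a)/5) - 1)/12 + 5*log(sin(6*g(a)/5) + 1)/12 = C1
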